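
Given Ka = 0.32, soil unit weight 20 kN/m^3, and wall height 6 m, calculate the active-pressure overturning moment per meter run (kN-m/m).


Pa = 0.5 * Ka * gamma * H^2
= 0.5 * 0.32 * 20 * 6^2
= 115.2 kN/m
Arm = H / 3 = 6 / 3 = 2.0 m
Mo = Pa * arm = Pa * H / 3 = 115.2 * 6 / 3 = 230.4 kN-m/m

230.4 kN-m/m


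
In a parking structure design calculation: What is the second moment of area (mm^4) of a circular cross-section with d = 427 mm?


r = d / 2 = 427 / 2 = 213.5 mm
I = pi * r^4 / 4 = pi * 213.5^4 / 4
= 1631854369.94 mm^4

1631854369.94 mm^4


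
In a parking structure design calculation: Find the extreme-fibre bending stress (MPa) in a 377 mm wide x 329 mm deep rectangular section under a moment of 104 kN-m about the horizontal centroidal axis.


I = b * h^3 / 12 = 377 * 329^3 / 12 = 1118787996.08 mm^4
y = h / 2 = 329 / 2 = 164.5 mm
M = 104 kN-m = 104000000.0 N-mm
sigma = M * y / I = 104000000.0 * 164.5 / 1118787996.08
= 15.29 MPa

15.29 MPa


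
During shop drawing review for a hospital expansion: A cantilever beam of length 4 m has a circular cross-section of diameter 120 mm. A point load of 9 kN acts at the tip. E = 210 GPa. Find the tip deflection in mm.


I = pi * d^4 / 64 = pi * 120^4 / 64 = 10178760.2 mm^4
L = 4000.0 mm, P = 9000.0 N, E = 210000.0 MPa
delta = P * L^3 / (3 * E * I)
= 9000.0 * 4000.0^3 / (3 * 210000.0 * 10178760.2)
= 89.8229 mm

89.8229 mm


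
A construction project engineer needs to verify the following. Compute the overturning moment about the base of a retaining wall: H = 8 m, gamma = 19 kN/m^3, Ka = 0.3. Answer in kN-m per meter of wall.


Pa = 0.5 * Ka * gamma * H^2
= 0.5 * 0.3 * 19 * 8^2
= 182.4 kN/m
Arm = H / 3 = 8 / 3 = 2.6667 m
Mo = Pa * arm = Pa * H / 3 = 182.4 * 8 / 3 = 486.4 kN-m/m

486.4 kN-m/m


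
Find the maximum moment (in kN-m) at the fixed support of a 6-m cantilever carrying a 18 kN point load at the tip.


For a cantilever with a point load at the free end:
M_max = P * L = 18 * 6 = 108 kN-m

108 kN-m


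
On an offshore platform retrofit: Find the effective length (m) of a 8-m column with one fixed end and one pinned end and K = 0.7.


L_eff = K * L
= 0.7 * 8
= 5.6 m

5.6 m


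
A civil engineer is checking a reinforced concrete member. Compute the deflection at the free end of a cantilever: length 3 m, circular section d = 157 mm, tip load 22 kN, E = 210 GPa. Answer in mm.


I = pi * d^4 / 64 = pi * 157^4 / 64 = 29824179.76 mm^4
L = 3000.0 mm, P = 22000.0 N, E = 210000.0 MPa
delta = P * L^3 / (3 * E * I)
= 22000.0 * 3000.0^3 / (3 * 210000.0 * 29824179.76)
= 31.6138 mm

31.6138 mm


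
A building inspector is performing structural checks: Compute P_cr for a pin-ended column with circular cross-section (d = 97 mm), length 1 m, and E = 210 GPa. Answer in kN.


I = pi * d^4 / 64 = 4345670.92 mm^4
L = 1000.0 mm
P_cr = pi^2 * E * I / L^2
= 9.8696 * 210000.0 * 4345670.92 / 1000.0^2
= 9006911.09 N = 9006.9111 kN

9006.9111 kN


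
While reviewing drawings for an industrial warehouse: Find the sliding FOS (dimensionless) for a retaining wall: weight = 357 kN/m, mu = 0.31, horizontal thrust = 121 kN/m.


Resisting force = mu * W = 0.31 * 357 = 110.67 kN/m
FOS = Resisting / Driving = 110.67 / 121
= 0.9146 (dimensionless)

0.9146 (dimensionless)


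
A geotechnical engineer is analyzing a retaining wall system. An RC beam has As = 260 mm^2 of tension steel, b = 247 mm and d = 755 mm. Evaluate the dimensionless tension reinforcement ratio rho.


rho = As / (b * d)
= 260 / (247 * 755)
= 260 / 186485
= 0.001394 (dimensionless)

0.001394 (dimensionless)


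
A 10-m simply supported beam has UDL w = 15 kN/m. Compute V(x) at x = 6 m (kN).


R_A = w * L / 2 = 15 * 10 / 2 = 75.0 kN
V(x) = R_A - w * x = 75.0 - 15 * 6
= -15.0 kN

-15.0 kN


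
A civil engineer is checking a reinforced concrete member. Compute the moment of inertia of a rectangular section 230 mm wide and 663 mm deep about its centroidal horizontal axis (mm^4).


I = b * h^3 / 12
= 230 * 663^3 / 12
= 230 * 291434247 / 12
= 5585823067.5 mm^4

5585823067.5 mm^4


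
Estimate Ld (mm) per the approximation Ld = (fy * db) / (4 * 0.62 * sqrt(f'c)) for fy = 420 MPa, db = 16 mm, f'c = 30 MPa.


Ld = (fy * db) / (4 * 0.62 * sqrt(f'c))
= (420 * 16) / (4 * 0.62 * sqrt(30))
= 6720 / 13.5835
= 494.72 mm

494.72 mm


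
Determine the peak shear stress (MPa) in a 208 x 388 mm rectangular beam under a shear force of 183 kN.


A = b * h = 208 * 388 = 80704 mm^2
V = 183 kN = 183000.0 N
tau_max = 1.5 * V / A = 1.5 * 183000.0 / 80704
= 3.4013 MPa

3.4013 MPa


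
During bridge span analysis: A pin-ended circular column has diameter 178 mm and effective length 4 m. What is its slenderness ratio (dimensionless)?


Radius of gyration r = d / 4 = 178 / 4 = 44.5 mm
L_eff = 4000.0 mm
Slenderness ratio = L / r = 4000.0 / 44.5 = 89.89 (dimensionless)

89.89 (dimensionless)


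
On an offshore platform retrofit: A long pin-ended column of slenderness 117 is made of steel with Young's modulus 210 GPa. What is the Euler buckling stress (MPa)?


sigma_cr = pi^2 * E / lambda^2
= 9.8696 * 210000.0 / 117^2
= 9.8696 * 210000.0 / 13689
= 151.4075 MPa

151.4075 MPa


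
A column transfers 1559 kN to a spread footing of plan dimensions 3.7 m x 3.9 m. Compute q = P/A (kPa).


A = 3.7 * 3.9 = 14.43 m^2
q = P / A = 1559 / 14.43
= 108.0388 kPa

108.0388 kPa


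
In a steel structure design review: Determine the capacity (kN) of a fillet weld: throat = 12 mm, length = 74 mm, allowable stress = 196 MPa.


Strength = throat * length * allowable stress
= 12 * 74 * 196 N
= 174048 N
= 174.05 kN

174.05 kN


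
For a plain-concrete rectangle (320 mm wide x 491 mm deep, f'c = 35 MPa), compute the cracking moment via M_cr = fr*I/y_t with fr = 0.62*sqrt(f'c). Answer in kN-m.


fr = 0.62 * sqrt(35) = 0.62 * 5.9161 = 3.668 MPa
I = 320 * 491^3 / 12 = 3156553893.33 mm^4
y_t = 245.5 mm
M_cr = fr * I / y_t = 3.668 * 3156553893.33 / 245.5 N-mm
= 47.1615 kN-m

47.1615 kN-m


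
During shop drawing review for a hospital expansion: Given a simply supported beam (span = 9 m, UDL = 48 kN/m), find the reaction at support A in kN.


Total load = w * L = 48 * 9 = 432 kN
By symmetry, each reaction R = total / 2 = 432 / 2 = 216.0 kN

216.0 kN


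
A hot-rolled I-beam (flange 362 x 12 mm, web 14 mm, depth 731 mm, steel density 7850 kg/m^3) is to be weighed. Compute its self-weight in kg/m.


A_flanges = 2 * 362 * 12 = 8688 mm^2
A_web = (731 - 2 * 12) * 14 = 9898 mm^2
A_total = 8688 + 9898 = 18586 mm^2 = 0.018586 m^2
Weight = rho * A = 7850 * 0.018586 = 145.9001 kg/m

145.9001 kg/m


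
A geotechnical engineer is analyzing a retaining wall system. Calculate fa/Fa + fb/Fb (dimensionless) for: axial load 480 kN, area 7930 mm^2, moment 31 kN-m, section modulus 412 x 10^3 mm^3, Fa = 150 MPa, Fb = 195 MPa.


f_a = P / A = 480000.0 / 7930 = 60.5296 MPa
f_b = M / S = 31000000.0 / 412000.0 = 75.2427 MPa
Ratio = f_a / Fa + f_b / Fb
= 60.5296 / 150 + 75.2427 / 195
= 0.7894 (dimensionless)

0.7894 (dimensionless)


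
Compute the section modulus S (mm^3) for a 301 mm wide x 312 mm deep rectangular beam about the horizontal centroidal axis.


S = b * h^2 / 6
= 301 * 312^2 / 6
= 301 * 97344 / 6
= 4883424.0 mm^3

4883424.0 mm^3


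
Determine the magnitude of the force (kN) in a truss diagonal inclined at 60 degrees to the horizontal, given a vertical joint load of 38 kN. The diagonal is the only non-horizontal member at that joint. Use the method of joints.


At the joint, only the diagonal has a vertical component, so vertical equilibrium gives:
F * sin(60) = 38
F = 38 / sin(60)
= 38 / 0.866025
= 43.88 kN

43.88 kN


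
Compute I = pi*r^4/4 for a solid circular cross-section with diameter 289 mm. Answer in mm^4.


r = d / 2 = 289 / 2 = 144.5 mm
I = pi * r^4 / 4 = pi * 144.5^4 / 4
= 342421692.65 mm^4

342421692.65 mm^4


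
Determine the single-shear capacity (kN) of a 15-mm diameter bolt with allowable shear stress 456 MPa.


A = pi * d^2 / 4 = pi * 15^2 / 4 = 176.7146 mm^2
V = f_v * A / 1000 = 456 * 176.7146 / 1000
= 80.5819 kN

80.5819 kN


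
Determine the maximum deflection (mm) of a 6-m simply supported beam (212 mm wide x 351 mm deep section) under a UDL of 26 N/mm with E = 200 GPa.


I = 212 * 351^3 / 12 = 763969401.0 mm^4
L = 6000.0 mm, w = 26 N/mm, E = 200000.0 MPa
delta = 5 * w * L^4 / (384 * E * I)
= 5 * 26 * 6000.0^4 / (384 * 200000.0 * 763969401.0)
= 2.8715 mm

2.8715 mm


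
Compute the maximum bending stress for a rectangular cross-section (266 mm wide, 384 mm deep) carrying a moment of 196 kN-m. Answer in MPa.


I = b * h^3 / 12 = 266 * 384^3 / 12 = 1255145472.0 mm^4
y = h / 2 = 384 / 2 = 192.0 mm
M = 196 kN-m = 196000000.0 N-mm
sigma = M * y / I = 196000000.0 * 192.0 / 1255145472.0
= 29.98 MPa

29.98 MPa


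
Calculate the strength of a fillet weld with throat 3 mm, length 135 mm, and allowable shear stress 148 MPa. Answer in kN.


Strength = throat * length * allowable stress
= 3 * 135 * 148 N
= 59940 N
= 59.94 kN

59.94 kN


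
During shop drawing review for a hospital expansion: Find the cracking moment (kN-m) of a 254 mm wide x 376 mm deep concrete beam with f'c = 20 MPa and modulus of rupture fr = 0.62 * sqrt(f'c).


fr = 0.62 * sqrt(20) = 0.62 * 4.4721 = 2.7727 MPa
I = 254 * 376^3 / 12 = 1125164458.67 mm^4
y_t = 188.0 mm
M_cr = fr * I / y_t = 2.7727 * 1125164458.67 / 188.0 N-mm
= 16.5945 kN-m

16.5945 kN-m


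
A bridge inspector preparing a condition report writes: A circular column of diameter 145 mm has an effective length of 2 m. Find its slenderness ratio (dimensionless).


Radius of gyration r = d / 4 = 145 / 4 = 36.25 mm
L_eff = 2000.0 mm
Slenderness ratio = L / r = 2000.0 / 36.25 = 55.17 (dimensionless)

55.17 (dimensionless)


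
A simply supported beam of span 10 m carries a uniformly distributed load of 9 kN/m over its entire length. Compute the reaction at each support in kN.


Total load = w * L = 9 * 10 = 90 kN
By symmetry, each reaction R = total / 2 = 90 / 2 = 45.0 kN

45.0 kN


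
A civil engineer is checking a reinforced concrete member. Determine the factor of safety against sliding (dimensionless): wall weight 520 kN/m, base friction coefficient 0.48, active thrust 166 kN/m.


Resisting force = mu * W = 0.48 * 520 = 249.6 kN/m
FOS = Resisting / Driving = 249.6 / 166
= 1.5036 (dimensionless)

1.5036 (dimensionless)


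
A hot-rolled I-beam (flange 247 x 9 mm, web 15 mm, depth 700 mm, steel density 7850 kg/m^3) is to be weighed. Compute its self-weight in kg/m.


A_flanges = 2 * 247 * 9 = 4446 mm^2
A_web = (700 - 2 * 9) * 15 = 10230 mm^2
A_total = 4446 + 10230 = 14676 mm^2 = 0.014676 m^2
Weight = rho * A = 7850 * 0.014676 = 115.2066 kg/m

115.2066 kg/m


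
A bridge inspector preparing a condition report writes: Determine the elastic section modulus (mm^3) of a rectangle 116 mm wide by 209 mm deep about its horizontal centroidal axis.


S = b * h^2 / 6
= 116 * 209^2 / 6
= 116 * 43681 / 6
= 844499.33 mm^3

844499.33 mm^3


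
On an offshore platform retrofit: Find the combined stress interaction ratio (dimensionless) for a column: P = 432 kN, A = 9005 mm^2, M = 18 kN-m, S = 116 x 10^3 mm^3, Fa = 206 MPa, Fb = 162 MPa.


f_a = P / A = 432000.0 / 9005 = 47.9733 MPa
f_b = M / S = 18000000.0 / 116000.0 = 155.1724 MPa
Ratio = f_a / Fa + f_b / Fb
= 47.9733 / 206 + 155.1724 / 162
= 1.1907 (dimensionless)

1.1907 (dimensionless)


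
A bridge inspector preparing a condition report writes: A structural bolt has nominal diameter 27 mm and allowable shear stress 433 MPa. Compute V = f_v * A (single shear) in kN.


A = pi * d^2 / 4 = pi * 27^2 / 4 = 572.5553 mm^2
V = f_v * A / 1000 = 433 * 572.5553 / 1000
= 247.9164 kN

247.9164 kN


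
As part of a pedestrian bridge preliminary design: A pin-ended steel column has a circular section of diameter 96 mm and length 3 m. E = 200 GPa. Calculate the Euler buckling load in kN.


I = pi * d^4 / 64 = 4169220.18 mm^4
L = 3000.0 mm
P_cr = pi^2 * E * I / L^2
= 9.8696 * 200000.0 * 4169220.18 / 3000.0^2
= 914412.31 N = 914.4123 kN

914.4123 kN


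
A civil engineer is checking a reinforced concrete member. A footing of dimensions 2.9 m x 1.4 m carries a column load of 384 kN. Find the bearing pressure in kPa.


A = 2.9 * 1.4 = 4.06 m^2
q = P / A = 384 / 4.06
= 94.5813 kPa

94.5813 kPa


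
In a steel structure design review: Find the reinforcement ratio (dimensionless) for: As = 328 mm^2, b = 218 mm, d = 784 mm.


rho = As / (b * d)
= 328 / (218 * 784)
= 328 / 170912
= 0.001919 (dimensionless)

0.001919 (dimensionless)


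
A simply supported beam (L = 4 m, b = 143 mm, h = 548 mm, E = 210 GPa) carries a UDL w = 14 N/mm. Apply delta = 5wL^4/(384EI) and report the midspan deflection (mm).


I = 143 * 548^3 / 12 = 1961085221.33 mm^4
L = 4000.0 mm, w = 14 N/mm, E = 210000.0 MPa
delta = 5 * w * L^4 / (384 * E * I)
= 5 * 14 * 4000.0^4 / (384 * 210000.0 * 1961085221.33)
= 0.1133 mm

0.1133 mm


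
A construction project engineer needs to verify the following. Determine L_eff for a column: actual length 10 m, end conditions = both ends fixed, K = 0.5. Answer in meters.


L_eff = K * L
= 0.5 * 10
= 5.0 m

5.0 m


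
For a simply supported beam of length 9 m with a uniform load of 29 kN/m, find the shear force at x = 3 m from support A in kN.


R_A = w * L / 2 = 29 * 9 / 2 = 130.5 kN
V(x) = R_A - w * x = 130.5 - 29 * 3
= 43.5 kN

43.5 kN


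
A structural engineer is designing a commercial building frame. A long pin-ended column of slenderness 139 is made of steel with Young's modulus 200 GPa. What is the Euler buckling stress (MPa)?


sigma_cr = pi^2 * E / lambda^2
= 9.8696 * 200000.0 / 139^2
= 9.8696 * 200000.0 / 19321
= 102.1645 MPa

102.1645 MPa


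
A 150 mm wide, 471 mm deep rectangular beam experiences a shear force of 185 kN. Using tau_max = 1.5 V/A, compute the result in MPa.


A = b * h = 150 * 471 = 70650 mm^2
V = 185 kN = 185000.0 N
tau_max = 1.5 * V / A = 1.5 * 185000.0 / 70650
= 3.9278 MPa

3.9278 MPa


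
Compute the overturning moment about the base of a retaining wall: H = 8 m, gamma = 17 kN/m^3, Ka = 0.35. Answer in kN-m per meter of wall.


Pa = 0.5 * Ka * gamma * H^2
= 0.5 * 0.35 * 17 * 8^2
= 190.4 kN/m
Arm = H / 3 = 8 / 3 = 2.6667 m
Mo = Pa * arm = Pa * H / 3 = 190.4 * 8 / 3 = 507.7333 kN-m/m

507.7333 kN-m/m


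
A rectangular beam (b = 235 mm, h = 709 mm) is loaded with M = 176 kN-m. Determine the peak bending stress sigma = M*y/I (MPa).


I = b * h^3 / 12 = 235 * 709^3 / 12 = 6979516234.58 mm^4
y = h / 2 = 709 / 2 = 354.5 mm
M = 176 kN-m = 176000000.0 N-mm
sigma = M * y / I = 176000000.0 * 354.5 / 6979516234.58
= 8.94 MPa

8.94 MPa


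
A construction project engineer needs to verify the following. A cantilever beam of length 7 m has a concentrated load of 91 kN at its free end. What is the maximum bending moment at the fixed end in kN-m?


For a cantilever with a point load at the free end:
M_max = P * L = 91 * 7 = 637 kN-m

637 kN-m


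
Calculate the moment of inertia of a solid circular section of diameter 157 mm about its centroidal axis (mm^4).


r = d / 2 = 157 / 2 = 78.5 mm
I = pi * r^4 / 4 = pi * 78.5^4 / 4
= 29824179.76 mm^4

29824179.76 mm^4


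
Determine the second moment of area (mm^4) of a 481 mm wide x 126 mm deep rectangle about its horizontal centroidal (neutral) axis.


I = b * h^3 / 12
= 481 * 126^3 / 12
= 481 * 2000376 / 12
= 80181738.0 mm^4

80181738.0 mm^4


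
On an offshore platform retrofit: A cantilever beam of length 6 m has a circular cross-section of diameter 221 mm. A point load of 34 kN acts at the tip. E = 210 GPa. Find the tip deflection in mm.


I = pi * d^4 / 64 = pi * 221^4 / 64 = 117095173.24 mm^4
L = 6000.0 mm, P = 34000.0 N, E = 210000.0 MPa
delta = P * L^3 / (3 * E * I)
= 34000.0 * 6000.0^3 / (3 * 210000.0 * 117095173.24)
= 99.5527 mm

99.5527 mm


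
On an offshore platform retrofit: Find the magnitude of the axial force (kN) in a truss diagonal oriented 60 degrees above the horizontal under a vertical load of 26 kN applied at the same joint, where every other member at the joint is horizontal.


At the joint, only the diagonal has a vertical component, so vertical equilibrium gives:
F * sin(60) = 26
F = 26 / sin(60)
= 26 / 0.866025
= 30.02 kN

30.02 kN


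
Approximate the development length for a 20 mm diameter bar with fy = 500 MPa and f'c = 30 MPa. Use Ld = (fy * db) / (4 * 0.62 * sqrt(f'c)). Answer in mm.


Ld = (fy * db) / (4 * 0.62 * sqrt(f'c))
= (500 * 20) / (4 * 0.62 * sqrt(30))
= 10000 / 13.5835
= 736.19 mm

736.19 mm


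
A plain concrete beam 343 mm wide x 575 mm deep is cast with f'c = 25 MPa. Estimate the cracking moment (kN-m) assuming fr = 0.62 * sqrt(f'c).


fr = 0.62 * sqrt(25) = 0.62 * 5.0 = 3.1 MPa
I = 343 * 575^3 / 12 = 5433959635.42 mm^4
y_t = 287.5 mm
M_cr = fr * I / y_t = 3.1 * 5433959635.42 / 287.5 N-mm
= 58.5923 kN-m

58.5923 kN-m


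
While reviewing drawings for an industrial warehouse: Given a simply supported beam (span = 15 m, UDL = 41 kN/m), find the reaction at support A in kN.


Total load = w * L = 41 * 15 = 615 kN
By symmetry, each reaction R = total / 2 = 615 / 2 = 307.5 kN

307.5 kN


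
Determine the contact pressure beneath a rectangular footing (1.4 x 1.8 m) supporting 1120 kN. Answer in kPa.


A = 1.4 * 1.8 = 2.52 m^2
q = P / A = 1120 / 2.52
= 444.4444 kPa

444.4444 kPa


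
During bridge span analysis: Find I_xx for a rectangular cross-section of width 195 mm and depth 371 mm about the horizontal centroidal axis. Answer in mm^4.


I = b * h^3 / 12
= 195 * 371^3 / 12
= 195 * 51064811 / 12
= 829803178.75 mm^4

829803178.75 mm^4


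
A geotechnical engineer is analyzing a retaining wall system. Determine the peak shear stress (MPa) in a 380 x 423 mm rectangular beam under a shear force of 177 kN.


A = b * h = 380 * 423 = 160740 mm^2
V = 177 kN = 177000.0 N
tau_max = 1.5 * V / A = 1.5 * 177000.0 / 160740
= 1.6517 MPa

1.6517 MPa


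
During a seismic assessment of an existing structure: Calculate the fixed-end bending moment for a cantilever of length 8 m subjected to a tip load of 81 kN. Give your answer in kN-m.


For a cantilever with a point load at the free end:
M_max = P * L = 81 * 8 = 648 kN-m

648 kN-m


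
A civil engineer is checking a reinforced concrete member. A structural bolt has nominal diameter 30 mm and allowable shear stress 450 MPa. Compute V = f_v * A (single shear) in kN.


A = pi * d^2 / 4 = pi * 30^2 / 4 = 706.8583 mm^2
V = f_v * A / 1000 = 450 * 706.8583 / 1000
= 318.0863 kN

318.0863 kN


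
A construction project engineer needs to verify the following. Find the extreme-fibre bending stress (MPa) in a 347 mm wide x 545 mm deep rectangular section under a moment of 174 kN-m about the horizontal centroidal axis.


I = b * h^3 / 12 = 347 * 545^3 / 12 = 4680990239.58 mm^4
y = h / 2 = 545 / 2 = 272.5 mm
M = 174 kN-m = 174000000.0 N-mm
sigma = M * y / I = 174000000.0 * 272.5 / 4680990239.58
= 10.13 MPa

10.13 MPa


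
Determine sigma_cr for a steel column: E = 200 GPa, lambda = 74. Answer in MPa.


sigma_cr = pi^2 * E / lambda^2
= 9.8696 * 200000.0 / 74^2
= 9.8696 * 200000.0 / 5476
= 360.4677 MPa

360.4677 MPa


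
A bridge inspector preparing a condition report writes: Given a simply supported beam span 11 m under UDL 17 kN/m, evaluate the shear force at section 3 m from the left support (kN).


R_A = w * L / 2 = 17 * 11 / 2 = 93.5 kN
V(x) = R_A - w * x = 93.5 - 17 * 3
= 42.5 kN

42.5 kN


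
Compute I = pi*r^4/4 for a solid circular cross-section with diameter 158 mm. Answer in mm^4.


r = d / 2 = 158 / 2 = 79.0 mm
I = pi * r^4 / 4 = pi * 79.0^4 / 4
= 30591322.08 mm^4

30591322.08 mm^4


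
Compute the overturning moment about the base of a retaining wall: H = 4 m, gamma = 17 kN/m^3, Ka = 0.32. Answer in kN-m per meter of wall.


Pa = 0.5 * Ka * gamma * H^2
= 0.5 * 0.32 * 17 * 4^2
= 43.52 kN/m
Arm = H / 3 = 4 / 3 = 1.3333 m
Mo = Pa * arm = Pa * H / 3 = 43.52 * 4 / 3 = 58.0267 kN-m/m

58.0267 kN-m/m


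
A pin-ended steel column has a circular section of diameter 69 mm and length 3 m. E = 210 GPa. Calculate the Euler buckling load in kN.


I = pi * d^4 / 64 = 1112669.7 mm^4
L = 3000.0 mm
P_cr = pi^2 * E * I / L^2
= 9.8696 * 210000.0 * 1112669.7 / 3000.0^2
= 256237.56 N = 256.2376 kN

256.2376 kN


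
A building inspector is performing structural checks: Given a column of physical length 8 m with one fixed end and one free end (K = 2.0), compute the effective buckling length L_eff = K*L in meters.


L_eff = K * L
= 2.0 * 8
= 16.0 m

16.0 m


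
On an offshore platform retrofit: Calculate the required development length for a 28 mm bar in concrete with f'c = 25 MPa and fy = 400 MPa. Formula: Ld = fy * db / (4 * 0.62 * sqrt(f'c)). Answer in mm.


Ld = (fy * db) / (4 * 0.62 * sqrt(f'c))
= (400 * 28) / (4 * 0.62 * sqrt(25))
= 11200 / 12.4
= 903.23 mm

903.23 mm


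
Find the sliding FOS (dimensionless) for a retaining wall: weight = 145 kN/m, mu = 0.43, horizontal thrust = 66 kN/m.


Resisting force = mu * W = 0.43 * 145 = 62.35 kN/m
FOS = Resisting / Driving = 62.35 / 66
= 0.9447 (dimensionless)

0.9447 (dimensionless)


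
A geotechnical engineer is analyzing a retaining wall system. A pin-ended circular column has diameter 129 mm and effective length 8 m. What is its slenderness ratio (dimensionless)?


Radius of gyration r = d / 4 = 129 / 4 = 32.25 mm
L_eff = 8000.0 mm
Slenderness ratio = L / r = 8000.0 / 32.25 = 248.06 (dimensionless)

248.06 (dimensionless)


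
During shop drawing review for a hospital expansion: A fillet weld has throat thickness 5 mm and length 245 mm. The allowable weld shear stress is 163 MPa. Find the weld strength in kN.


Strength = throat * length * allowable stress
= 5 * 245 * 163 N
= 199675 N
= 199.68 kN

199.68 kN


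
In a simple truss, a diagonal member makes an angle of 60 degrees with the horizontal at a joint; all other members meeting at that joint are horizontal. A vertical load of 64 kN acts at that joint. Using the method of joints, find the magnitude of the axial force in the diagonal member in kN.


At the joint, only the diagonal has a vertical component, so vertical equilibrium gives:
F * sin(60) = 64
F = 64 / sin(60)
= 64 / 0.866025
= 73.9 kN

73.9 kN


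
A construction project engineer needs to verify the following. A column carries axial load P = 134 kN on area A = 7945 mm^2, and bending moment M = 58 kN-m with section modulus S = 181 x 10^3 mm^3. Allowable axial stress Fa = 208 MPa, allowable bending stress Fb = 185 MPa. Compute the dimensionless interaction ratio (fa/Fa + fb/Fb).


f_a = P / A = 134000.0 / 7945 = 16.866 MPa
f_b = M / S = 58000000.0 / 181000.0 = 320.442 MPa
Ratio = f_a / Fa + f_b / Fb
= 16.866 / 208 + 320.442 / 185
= 1.8132 (dimensionless)

1.8132 (dimensionless)


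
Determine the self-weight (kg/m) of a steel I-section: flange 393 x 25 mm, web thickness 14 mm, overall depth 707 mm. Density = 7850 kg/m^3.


A_flanges = 2 * 393 * 25 = 19650 mm^2
A_web = (707 - 2 * 25) * 14 = 9198 mm^2
A_total = 19650 + 9198 = 28848 mm^2 = 0.028848 m^2
Weight = rho * A = 7850 * 0.028848 = 226.4568 kg/m

226.4568 kg/m


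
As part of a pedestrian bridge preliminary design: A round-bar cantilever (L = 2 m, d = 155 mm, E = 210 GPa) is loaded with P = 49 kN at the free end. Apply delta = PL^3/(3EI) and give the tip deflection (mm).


I = pi * d^4 / 64 = pi * 155^4 / 64 = 28333269.42 mm^4
L = 2000.0 mm, P = 49000.0 N, E = 210000.0 MPa
delta = P * L^3 / (3 * E * I)
= 49000.0 * 2000.0^3 / (3 * 210000.0 * 28333269.42)
= 21.9608 mm

21.9608 mm


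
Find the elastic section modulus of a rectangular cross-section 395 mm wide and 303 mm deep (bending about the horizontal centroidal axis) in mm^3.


S = b * h^2 / 6
= 395 * 303^2 / 6
= 395 * 91809 / 6
= 6044092.5 mm^3

6044092.5 mm^3


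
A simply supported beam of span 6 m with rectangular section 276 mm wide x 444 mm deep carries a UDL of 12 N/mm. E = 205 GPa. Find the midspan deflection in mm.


I = 276 * 444^3 / 12 = 2013152832.0 mm^4
L = 6000.0 mm, w = 12 N/mm, E = 205000.0 MPa
delta = 5 * w * L^4 / (384 * E * I)
= 5 * 12 * 6000.0^4 / (384 * 205000.0 * 2013152832.0)
= 0.4907 mm

0.4907 mm


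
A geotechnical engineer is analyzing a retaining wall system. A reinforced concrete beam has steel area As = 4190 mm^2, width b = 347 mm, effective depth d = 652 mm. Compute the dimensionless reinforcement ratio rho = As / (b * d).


rho = As / (b * d)
= 4190 / (347 * 652)
= 4190 / 226244
= 0.01852 (dimensionless)

0.01852 (dimensionless)


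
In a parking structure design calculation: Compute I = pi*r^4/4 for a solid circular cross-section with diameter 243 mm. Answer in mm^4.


r = d / 2 = 243 / 2 = 121.5 mm
I = pi * r^4 / 4 = pi * 121.5^4 / 4
= 171157129.04 mm^4

171157129.04 mm^4


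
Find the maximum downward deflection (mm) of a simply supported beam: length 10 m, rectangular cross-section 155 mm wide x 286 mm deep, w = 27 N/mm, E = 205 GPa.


I = 155 * 286^3 / 12 = 302168056.67 mm^4
L = 10000.0 mm, w = 27 N/mm, E = 205000.0 MPa
delta = 5 * w * L^4 / (384 * E * I)
= 5 * 27 * 10000.0^4 / (384 * 205000.0 * 302168056.67)
= 56.7545 mm

56.7545 mm


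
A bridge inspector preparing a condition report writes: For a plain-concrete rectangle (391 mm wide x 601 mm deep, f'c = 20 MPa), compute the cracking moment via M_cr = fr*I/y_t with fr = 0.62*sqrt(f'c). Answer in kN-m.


fr = 0.62 * sqrt(20) = 0.62 * 4.4721 = 2.7727 MPa
I = 391 * 601^3 / 12 = 7073248682.58 mm^4
y_t = 300.5 mm
M_cr = fr * I / y_t = 2.7727 * 7073248682.58 / 300.5 N-mm
= 65.2651 kN-m

65.2651 kN-m


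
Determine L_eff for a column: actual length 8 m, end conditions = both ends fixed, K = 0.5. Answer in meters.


L_eff = K * L
= 0.5 * 8
= 4.0 m

4.0 m


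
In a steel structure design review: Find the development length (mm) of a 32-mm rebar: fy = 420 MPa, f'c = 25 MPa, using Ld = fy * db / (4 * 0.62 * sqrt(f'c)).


Ld = (fy * db) / (4 * 0.62 * sqrt(f'c))
= (420 * 32) / (4 * 0.62 * sqrt(25))
= 13440 / 12.4
= 1083.87 mm

1083.87 mm


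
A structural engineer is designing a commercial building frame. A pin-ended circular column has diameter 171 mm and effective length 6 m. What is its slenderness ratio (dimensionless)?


Radius of gyration r = d / 4 = 171 / 4 = 42.75 mm
L_eff = 6000.0 mm
Slenderness ratio = L / r = 6000.0 / 42.75 = 140.35 (dimensionless)

140.35 (dimensionless)


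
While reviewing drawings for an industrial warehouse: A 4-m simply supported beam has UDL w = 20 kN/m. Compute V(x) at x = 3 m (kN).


R_A = w * L / 2 = 20 * 4 / 2 = 40.0 kN
V(x) = R_A - w * x = 40.0 - 20 * 3
= -20.0 kN

-20.0 kN


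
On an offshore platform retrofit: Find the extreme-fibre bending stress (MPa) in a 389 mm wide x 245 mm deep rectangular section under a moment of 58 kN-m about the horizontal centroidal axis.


I = b * h^3 / 12 = 389 * 245^3 / 12 = 476723552.08 mm^4
y = h / 2 = 245 / 2 = 122.5 mm
M = 58 kN-m = 58000000.0 N-mm
sigma = M * y / I = 58000000.0 * 122.5 / 476723552.08
= 14.9 MPa

14.9 MPa


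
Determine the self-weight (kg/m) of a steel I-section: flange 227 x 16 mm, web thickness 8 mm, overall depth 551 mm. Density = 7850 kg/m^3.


A_flanges = 2 * 227 * 16 = 7264 mm^2
A_web = (551 - 2 * 16) * 8 = 4152 mm^2
A_total = 7264 + 4152 = 11416 mm^2 = 0.011416 m^2
Weight = rho * A = 7850 * 0.011416 = 89.6156 kg/m

89.6156 kg/m


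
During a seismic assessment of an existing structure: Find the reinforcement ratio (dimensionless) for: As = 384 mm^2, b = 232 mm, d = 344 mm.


rho = As / (b * d)
= 384 / (232 * 344)
= 384 / 79808
= 0.004812 (dimensionless)

0.004812 (dimensionless)


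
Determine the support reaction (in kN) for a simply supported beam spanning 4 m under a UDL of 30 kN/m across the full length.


Total load = w * L = 30 * 4 = 120 kN
By symmetry, each reaction R = total / 2 = 120 / 2 = 60.0 kN

60.0 kN


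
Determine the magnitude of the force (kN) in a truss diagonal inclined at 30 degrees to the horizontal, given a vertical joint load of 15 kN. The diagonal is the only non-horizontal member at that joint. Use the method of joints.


At the joint, only the diagonal has a vertical component, so vertical equilibrium gives:
F * sin(30) = 15
F = 15 / sin(30)
= 15 / 0.5
= 30.0 kN

30.0 kN


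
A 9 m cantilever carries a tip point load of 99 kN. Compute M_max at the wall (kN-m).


For a cantilever with a point load at the free end:
M_max = P * L = 99 * 9 = 891 kN-m

891 kN-m


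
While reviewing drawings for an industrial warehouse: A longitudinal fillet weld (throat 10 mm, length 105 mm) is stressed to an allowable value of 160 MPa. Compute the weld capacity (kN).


Strength = throat * length * allowable stress
= 10 * 105 * 160 N
= 168000 N
= 168.0 kN

168.0 kN


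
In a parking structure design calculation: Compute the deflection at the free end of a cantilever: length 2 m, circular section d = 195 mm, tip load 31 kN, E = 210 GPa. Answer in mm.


I = pi * d^4 / 64 = pi * 195^4 / 64 = 70975480.96 mm^4
L = 2000.0 mm, P = 31000.0 N, E = 210000.0 MPa
delta = P * L^3 / (3 * E * I)
= 31000.0 * 2000.0^3 / (3 * 210000.0 * 70975480.96)
= 5.5463 mm

5.5463 mm


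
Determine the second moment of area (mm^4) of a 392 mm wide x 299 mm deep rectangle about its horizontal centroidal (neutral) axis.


I = b * h^3 / 12
= 392 * 299^3 / 12
= 392 * 26730899 / 12
= 873209367.33 mm^4

873209367.33 mm^4


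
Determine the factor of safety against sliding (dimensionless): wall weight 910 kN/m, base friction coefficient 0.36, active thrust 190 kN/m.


Resisting force = mu * W = 0.36 * 910 = 327.6 kN/m
FOS = Resisting / Driving = 327.6 / 190
= 1.7242 (dimensionless)

1.7242 (dimensionless)


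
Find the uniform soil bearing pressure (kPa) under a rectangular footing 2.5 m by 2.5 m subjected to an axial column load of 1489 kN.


A = 2.5 * 2.5 = 6.25 m^2
q = P / A = 1489 / 6.25
= 238.24 kPa

238.24 kPa


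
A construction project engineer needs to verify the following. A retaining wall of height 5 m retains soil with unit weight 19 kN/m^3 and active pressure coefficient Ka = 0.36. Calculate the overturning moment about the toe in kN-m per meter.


Pa = 0.5 * Ka * gamma * H^2
= 0.5 * 0.36 * 19 * 5^2
= 85.5 kN/m
Arm = H / 3 = 5 / 3 = 1.6667 m
Mo = Pa * arm = Pa * H / 3 = 85.5 * 5 / 3 = 142.5 kN-m/m

142.5 kN-m/m


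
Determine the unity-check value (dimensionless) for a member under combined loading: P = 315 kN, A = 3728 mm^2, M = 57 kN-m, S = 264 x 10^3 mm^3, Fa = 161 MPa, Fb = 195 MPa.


f_a = P / A = 315000.0 / 3728 = 84.4957 MPa
f_b = M / S = 57000000.0 / 264000.0 = 215.9091 MPa
Ratio = f_a / Fa + f_b / Fb
= 84.4957 / 161 + 215.9091 / 195
= 1.632 (dimensionless)

1.632 (dimensionless)


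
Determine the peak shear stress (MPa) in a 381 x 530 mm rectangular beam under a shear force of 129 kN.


A = b * h = 381 * 530 = 201930 mm^2
V = 129 kN = 129000.0 N
tau_max = 1.5 * V / A = 1.5 * 129000.0 / 201930
= 0.9583 MPa

0.9583 MPa


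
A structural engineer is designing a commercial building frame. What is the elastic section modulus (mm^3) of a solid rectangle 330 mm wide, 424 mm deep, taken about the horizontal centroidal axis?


S = b * h^2 / 6
= 330 * 424^2 / 6
= 330 * 179776 / 6
= 9887680.0 mm^3

9887680.0 mm^3


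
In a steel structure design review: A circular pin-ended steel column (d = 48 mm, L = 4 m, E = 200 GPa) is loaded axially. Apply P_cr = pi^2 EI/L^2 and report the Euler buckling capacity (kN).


I = pi * d^4 / 64 = 260576.26 mm^4
L = 4000.0 mm
P_cr = pi^2 * E * I / L^2
= 9.8696 * 200000.0 * 260576.26 / 4000.0^2
= 32147.31 N = 32.1473 kN

32.1473 kN


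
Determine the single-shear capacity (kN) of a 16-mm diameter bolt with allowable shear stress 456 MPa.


A = pi * d^2 / 4 = pi * 16^2 / 4 = 201.0619 mm^2
V = f_v * A / 1000 = 456 * 201.0619 / 1000
= 91.6842 kN

91.6842 kN


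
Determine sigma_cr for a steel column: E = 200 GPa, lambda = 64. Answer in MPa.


sigma_cr = pi^2 * E / lambda^2
= 9.8696 * 200000.0 / 64^2
= 9.8696 * 200000.0 / 4096
= 481.9143 MPa

481.9143 MPa


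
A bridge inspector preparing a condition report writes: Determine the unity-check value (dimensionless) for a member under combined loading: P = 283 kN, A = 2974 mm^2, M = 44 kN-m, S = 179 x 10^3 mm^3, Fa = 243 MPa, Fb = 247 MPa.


f_a = P / A = 283000.0 / 2974 = 95.158 MPa
f_b = M / S = 44000000.0 / 179000.0 = 245.8101 MPa
Ratio = f_a / Fa + f_b / Fb
= 95.158 / 243 + 245.8101 / 247
= 1.3868 (dimensionless)

1.3868 (dimensionless)


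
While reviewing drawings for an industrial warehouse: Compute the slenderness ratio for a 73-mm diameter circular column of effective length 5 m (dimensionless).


Radius of gyration r = d / 4 = 73 / 4 = 18.25 mm
L_eff = 5000.0 mm
Slenderness ratio = L / r = 5000.0 / 18.25 = 273.97 (dimensionless)

273.97 (dimensionless)


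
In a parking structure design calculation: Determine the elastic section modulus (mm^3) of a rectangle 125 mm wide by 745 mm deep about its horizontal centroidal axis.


S = b * h^2 / 6
= 125 * 745^2 / 6
= 125 * 555025 / 6
= 11563020.83 mm^3

11563020.83 mm^3


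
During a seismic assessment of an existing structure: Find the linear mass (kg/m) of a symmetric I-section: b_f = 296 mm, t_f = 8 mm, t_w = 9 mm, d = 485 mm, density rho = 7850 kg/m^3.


A_flanges = 2 * 296 * 8 = 4736 mm^2
A_web = (485 - 2 * 8) * 9 = 4221 mm^2
A_total = 4736 + 4221 = 8957 mm^2 = 0.008957 m^2
Weight = rho * A = 7850 * 0.008957 = 70.3124 kg/m

70.3124 kg/m


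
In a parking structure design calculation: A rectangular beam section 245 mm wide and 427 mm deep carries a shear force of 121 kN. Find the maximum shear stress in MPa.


A = b * h = 245 * 427 = 104615 mm^2
V = 121 kN = 121000.0 N
tau_max = 1.5 * V / A = 1.5 * 121000.0 / 104615
= 1.7349 MPa

1.7349 MPa


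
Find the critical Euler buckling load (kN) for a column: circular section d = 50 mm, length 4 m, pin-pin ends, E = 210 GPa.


I = pi * d^4 / 64 = 306796.16 mm^4
L = 4000.0 mm
P_cr = pi^2 * E * I / L^2
= 9.8696 * 210000.0 * 306796.16 / 4000.0^2
= 39741.93 N = 39.7419 kN

39.7419 kN


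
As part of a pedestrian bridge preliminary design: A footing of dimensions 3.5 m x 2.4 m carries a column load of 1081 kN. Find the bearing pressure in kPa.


A = 3.5 * 2.4 = 8.4 m^2
q = P / A = 1081 / 8.4
= 128.6905 kPa

128.6905 kPa


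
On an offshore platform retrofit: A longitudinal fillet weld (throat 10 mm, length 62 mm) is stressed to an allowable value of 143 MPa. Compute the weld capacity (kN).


Strength = throat * length * allowable stress
= 10 * 62 * 143 N
= 88660 N
= 88.66 kN

88.66 kN


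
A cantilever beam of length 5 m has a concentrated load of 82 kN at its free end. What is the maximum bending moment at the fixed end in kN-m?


For a cantilever with a point load at the free end:
M_max = P * L = 82 * 5 = 410 kN-m

410 kN-m


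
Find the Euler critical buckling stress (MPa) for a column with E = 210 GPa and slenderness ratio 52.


sigma_cr = pi^2 * E / lambda^2
= 9.8696 * 210000.0 / 52^2
= 9.8696 * 210000.0 / 2704
= 766.5003 MPa

766.5003 MPa


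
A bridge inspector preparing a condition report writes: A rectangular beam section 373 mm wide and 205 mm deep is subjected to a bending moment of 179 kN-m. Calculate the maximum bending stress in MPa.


I = b * h^3 / 12 = 373 * 205^3 / 12 = 267786802.08 mm^4
y = h / 2 = 205 / 2 = 102.5 mm
M = 179 kN-m = 179000000.0 N-mm
sigma = M * y / I = 179000000.0 * 102.5 / 267786802.08
= 68.52 MPa

68.52 MPa


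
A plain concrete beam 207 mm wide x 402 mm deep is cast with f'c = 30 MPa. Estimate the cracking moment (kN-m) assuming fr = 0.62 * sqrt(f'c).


fr = 0.62 * sqrt(30) = 0.62 * 5.4772 = 3.3959 MPa
I = 207 * 402^3 / 12 = 1120642938.0 mm^4
y_t = 201.0 mm
M_cr = fr * I / y_t = 3.3959 * 1120642938.0 / 201.0 N-mm
= 18.9332 kN-m

18.9332 kN-m


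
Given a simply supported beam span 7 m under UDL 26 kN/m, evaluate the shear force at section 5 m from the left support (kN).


R_A = w * L / 2 = 26 * 7 / 2 = 91.0 kN
V(x) = R_A - w * x = 91.0 - 26 * 5
= -39.0 kN

-39.0 kN


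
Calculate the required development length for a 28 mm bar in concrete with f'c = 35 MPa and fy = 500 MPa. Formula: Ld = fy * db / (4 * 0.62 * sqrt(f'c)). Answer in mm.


Ld = (fy * db) / (4 * 0.62 * sqrt(f'c))
= (500 * 28) / (4 * 0.62 * sqrt(35))
= 14000 / 14.6719
= 954.21 mm

954.21 mm


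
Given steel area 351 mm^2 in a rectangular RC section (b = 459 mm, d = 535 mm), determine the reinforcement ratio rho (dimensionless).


rho = As / (b * d)
= 351 / (459 * 535)
= 351 / 245565
= 0.001429 (dimensionless)

0.001429 (dimensionless)


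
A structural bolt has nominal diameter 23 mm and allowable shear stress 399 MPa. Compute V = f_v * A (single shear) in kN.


A = pi * d^2 / 4 = pi * 23^2 / 4 = 415.4756 mm^2
V = f_v * A / 1000 = 399 * 415.4756 / 1000
= 165.7748 kN

165.7748 kN


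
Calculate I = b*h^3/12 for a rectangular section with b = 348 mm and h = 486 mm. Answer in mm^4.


I = b * h^3 / 12
= 348 * 486^3 / 12
= 348 * 114791256 / 12
= 3328946424.0 mm^4

3328946424.0 mm^4


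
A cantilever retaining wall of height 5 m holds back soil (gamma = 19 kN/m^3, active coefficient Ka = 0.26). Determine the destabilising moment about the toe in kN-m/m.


Pa = 0.5 * Ka * gamma * H^2
= 0.5 * 0.26 * 19 * 5^2
= 61.75 kN/m
Arm = H / 3 = 5 / 3 = 1.6667 m
Mo = Pa * arm = Pa * H / 3 = 61.75 * 5 / 3 = 102.9167 kN-m/m

102.9167 kN-m/m


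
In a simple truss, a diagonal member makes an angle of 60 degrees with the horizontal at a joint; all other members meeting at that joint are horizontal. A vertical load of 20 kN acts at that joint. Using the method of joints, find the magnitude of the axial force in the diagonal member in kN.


At the joint, only the diagonal has a vertical component, so vertical equilibrium gives:
F * sin(60) = 20
F = 20 / sin(60)
= 20 / 0.866025
= 23.09 kN

23.09 kN


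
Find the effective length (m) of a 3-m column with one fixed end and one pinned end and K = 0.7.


L_eff = K * L
= 0.7 * 3
= 2.1 m

2.1 m


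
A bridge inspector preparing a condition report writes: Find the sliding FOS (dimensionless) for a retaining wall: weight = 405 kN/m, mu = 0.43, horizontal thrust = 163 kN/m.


Resisting force = mu * W = 0.43 * 405 = 174.15 kN/m
FOS = Resisting / Driving = 174.15 / 163
= 1.0684 (dimensionless)

1.0684 (dimensionless)


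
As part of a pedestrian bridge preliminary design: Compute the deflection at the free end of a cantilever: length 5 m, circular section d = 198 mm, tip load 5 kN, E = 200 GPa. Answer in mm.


I = pi * d^4 / 64 = pi * 198^4 / 64 = 75445034.2 mm^4
L = 5000.0 mm, P = 5000.0 N, E = 200000.0 MPa
delta = P * L^3 / (3 * E * I)
= 5000.0 * 5000.0^3 / (3 * 200000.0 * 75445034.2)
= 13.807 mm

13.807 mm


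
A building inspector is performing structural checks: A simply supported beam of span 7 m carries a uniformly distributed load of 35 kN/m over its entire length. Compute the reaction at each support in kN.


Total load = w * L = 35 * 7 = 245 kN
By symmetry, each reaction R = total / 2 = 245 / 2 = 122.5 kN

122.5 kN


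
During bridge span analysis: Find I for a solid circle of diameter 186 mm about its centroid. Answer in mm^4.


r = d / 2 = 186 / 2 = 93.0 mm
I = pi * r^4 / 4 = pi * 93.0^4 / 4
= 58751867.48 mm^4

58751867.48 mm^4


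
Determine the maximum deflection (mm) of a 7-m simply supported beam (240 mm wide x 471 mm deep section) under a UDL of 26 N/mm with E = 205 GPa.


I = 240 * 471^3 / 12 = 2089742220.0 mm^4
L = 7000.0 mm, w = 26 N/mm, E = 205000.0 MPa
delta = 5 * w * L^4 / (384 * E * I)
= 5 * 26 * 7000.0^4 / (384 * 205000.0 * 2089742220.0)
= 1.8974 mm

1.8974 mm


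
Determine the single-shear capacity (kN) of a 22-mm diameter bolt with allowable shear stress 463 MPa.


A = pi * d^2 / 4 = pi * 22^2 / 4 = 380.1327 mm^2
V = f_v * A / 1000 = 463 * 380.1327 / 1000
= 176.0014 kN

176.0014 kN
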